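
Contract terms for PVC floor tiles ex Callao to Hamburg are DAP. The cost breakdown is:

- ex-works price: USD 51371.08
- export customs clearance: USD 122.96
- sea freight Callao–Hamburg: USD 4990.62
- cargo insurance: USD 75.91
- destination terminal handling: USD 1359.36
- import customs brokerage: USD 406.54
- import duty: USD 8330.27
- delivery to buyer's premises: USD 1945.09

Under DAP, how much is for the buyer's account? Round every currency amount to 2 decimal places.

DAP: the seller bears all costs to the named destination except import duty and clearance.
Seller's account: goods 51371.08 + export clearance 122.96 + freight 4990.62 + insurance 75.91 + destination terminal 1359.36 + delivery 1945.09 = 59865.02
Buyer's account: brokerage 406.54 + duty 8330.27 = 8736.81

Buyer's account: USD 8736.81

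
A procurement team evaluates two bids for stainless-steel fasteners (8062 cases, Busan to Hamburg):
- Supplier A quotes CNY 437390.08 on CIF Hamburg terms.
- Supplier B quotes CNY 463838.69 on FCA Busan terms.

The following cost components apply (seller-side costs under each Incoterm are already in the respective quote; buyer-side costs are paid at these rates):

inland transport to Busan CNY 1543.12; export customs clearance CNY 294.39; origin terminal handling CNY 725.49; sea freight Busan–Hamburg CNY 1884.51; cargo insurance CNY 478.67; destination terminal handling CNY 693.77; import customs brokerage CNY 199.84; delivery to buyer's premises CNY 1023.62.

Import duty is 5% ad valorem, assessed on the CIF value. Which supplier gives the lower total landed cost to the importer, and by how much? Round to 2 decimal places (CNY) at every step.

Supplier A is cheaper by CNY 31014.15

Supplier A (CIF):
The CIF price already equals the CIF value: 437390.08
Import duty = 437390.08 × 5% = 21869.50
Buyer bears (A): 693.77 + 199.84 + 1023.62 = 1917.23
Landed cost (A) = invoice 437390.08 + 1917.23 + duty 21869.50 = 461176.81
Supplier B (FCA):
CIF value = FCA price + origin terminal + freight + insurance = 463838.69 + 725.49 + 1884.51 + 478.67 = 466927.36
Import duty = 466927.36 × 5% = 23346.37
Buyer bears (B): 725.49 + 1884.51 + 478.67 + 693.77 + 199.84 + 1023.62 = 5005.90
Landed cost (B) = invoice 463838.69 + 5005.90 + duty 23346.37 = 492190.96
Difference = |461176.81 − 492190.96| = 31014.15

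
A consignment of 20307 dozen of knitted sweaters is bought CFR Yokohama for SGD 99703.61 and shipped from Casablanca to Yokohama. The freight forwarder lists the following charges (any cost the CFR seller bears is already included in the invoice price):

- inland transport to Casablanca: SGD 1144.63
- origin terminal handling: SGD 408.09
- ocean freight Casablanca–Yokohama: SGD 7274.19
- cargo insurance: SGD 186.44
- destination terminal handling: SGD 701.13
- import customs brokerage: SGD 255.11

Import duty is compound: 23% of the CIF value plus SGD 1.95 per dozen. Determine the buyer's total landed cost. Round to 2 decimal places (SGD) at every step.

Total landed cost: SGD 163419.65

CFR: the seller pays costs through ocean freight to the destination port, but not insurance.
Already in the invoice (seller's account under CFR): inland to port, origin terminal, freight — exclude.
CIF value = CFR price + insurance = 99703.61 + 186.44 = 99890.05
Ad valorem component: 99890.05 × 23% = 22974.71
Specific component: 20307 × 1.95 = 39598.65
Import duty = 22974.71 + 39598.65 = 62573.36
Buyer bears: insurance 186.44 + destination terminal 701.13 + brokerage 255.11 + duty 62573.36 = 63716.04
Landed cost = invoice 99703.61 + 63716.04 = 163419.65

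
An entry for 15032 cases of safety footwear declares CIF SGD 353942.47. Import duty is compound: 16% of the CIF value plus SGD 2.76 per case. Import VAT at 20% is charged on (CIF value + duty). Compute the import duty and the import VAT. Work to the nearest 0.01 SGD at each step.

Import duty: SGD 98119.12; import VAT: SGD 90412.32

Ad valorem component: 353942.47 × 16% = 56630.80
Specific component: 15032 × 2.76 = 41488.32
Import duty = 56630.80 + 41488.32 = 98119.12
VAT base = CIF + duty = 353942.47 + 98119.12 = 452061.59
Import VAT = 452061.59 × 20% = 90412.32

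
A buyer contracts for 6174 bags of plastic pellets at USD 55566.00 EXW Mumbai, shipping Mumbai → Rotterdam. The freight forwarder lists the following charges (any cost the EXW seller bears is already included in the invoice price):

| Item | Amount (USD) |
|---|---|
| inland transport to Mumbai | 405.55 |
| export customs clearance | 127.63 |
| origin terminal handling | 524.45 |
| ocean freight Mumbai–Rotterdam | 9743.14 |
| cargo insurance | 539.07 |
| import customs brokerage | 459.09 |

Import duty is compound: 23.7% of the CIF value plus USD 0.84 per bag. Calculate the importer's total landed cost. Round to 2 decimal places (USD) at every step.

EXW: the seller makes goods available at their premises; the buyer bears all onward costs.
CIF value = EXW price + inland to port + export clearance + origin terminal + freight + insurance = 55566.00 + 405.55 + 127.63 + 524.45 + 9743.14 + 539.07 = 66905.84
Ad valorem component: 66905.84 × 23.7% = 15856.68
Specific component: 6174 × 0.84 = 5186.16
Import duty = 15856.68 + 5186.16 = 21042.84
Buyer bears: inland to port 405.55 + export clearance 127.63 + origin terminal 524.45 + freight 9743.14 + insurance 539.07 + brokerage 459.09 + duty 21042.84 = 32841.77
Landed cost = invoice 55566.00 + 32841.77 = 88407.77

Total landed cost: USD 88407.77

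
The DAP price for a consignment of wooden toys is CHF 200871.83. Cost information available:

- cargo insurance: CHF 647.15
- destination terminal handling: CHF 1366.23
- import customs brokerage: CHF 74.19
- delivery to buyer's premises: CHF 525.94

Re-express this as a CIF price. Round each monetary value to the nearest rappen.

CIF price: CHF 198979.66

Not relevant to the conversion: insurance — on the seller under both DAP and CIF; already in the DAP price and stays in the CIF price. brokerage — on the buyer under both terms; not part of either seller's price.
From DAP to CIF, the seller no longer bears: destination terminal, delivery.
CIF price = 200871.83 − 1366.23 − 525.94 = 198979.66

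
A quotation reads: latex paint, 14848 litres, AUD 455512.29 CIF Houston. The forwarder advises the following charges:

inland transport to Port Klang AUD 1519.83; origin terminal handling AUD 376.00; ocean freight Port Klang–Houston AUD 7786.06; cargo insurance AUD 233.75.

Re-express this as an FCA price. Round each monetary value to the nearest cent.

FCA price: AUD 447116.48

Not relevant to the conversion: inland to port — on the seller under both CIF and FCA; already in the CIF price and stays in the FCA price.
From CIF to FCA, the seller no longer bears: origin terminal, freight, insurance.
FCA price = 455512.29 − 376.00 − 7786.06 − 233.75 = 447116.48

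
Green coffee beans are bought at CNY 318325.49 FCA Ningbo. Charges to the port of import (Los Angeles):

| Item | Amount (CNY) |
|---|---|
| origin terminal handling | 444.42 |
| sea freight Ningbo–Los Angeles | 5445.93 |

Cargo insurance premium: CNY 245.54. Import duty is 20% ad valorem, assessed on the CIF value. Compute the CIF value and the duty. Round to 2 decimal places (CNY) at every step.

CIF = FCA price + pre-shipment costs + freight + insurance
CIF = 318325.49 + 444.42 + 5445.93 + 245.54 = 324461.38
Import duty = 324461.38 × 20% = 64892.28

CIF value: CNY 324461.38; import duty: CNY 64892.28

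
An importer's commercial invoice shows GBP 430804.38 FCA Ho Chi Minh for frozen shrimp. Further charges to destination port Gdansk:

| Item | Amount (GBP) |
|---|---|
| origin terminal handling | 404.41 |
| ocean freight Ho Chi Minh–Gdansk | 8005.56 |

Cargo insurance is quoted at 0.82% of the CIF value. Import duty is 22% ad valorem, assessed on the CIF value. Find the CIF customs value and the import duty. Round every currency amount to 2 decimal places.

CIF value: GBP 442845.68; import duty: GBP 97426.05

Let C be the CIF value. C = FCA price + pre-shipment costs + freight + 0.82% × C
C − 0.82% × C = 430804.38 + 404.41 + 8005.56
0.9918 × C = 439214.35
C = 439214.35 / 0.9918 = 442845.68
Insurance premium = 0.82% × 442845.68 = 3631.33
Import duty = 442845.68 × 22% = 97426.05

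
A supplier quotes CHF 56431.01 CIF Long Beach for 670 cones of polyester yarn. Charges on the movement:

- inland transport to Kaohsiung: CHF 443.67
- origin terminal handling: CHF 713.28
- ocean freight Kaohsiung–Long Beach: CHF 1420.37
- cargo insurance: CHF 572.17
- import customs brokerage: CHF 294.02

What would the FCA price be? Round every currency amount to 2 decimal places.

FCA price: CHF 53725.19

Not relevant to the conversion: inland to port — on the seller under both CIF and FCA; already in the CIF price and stays in the FCA price. brokerage — on the buyer under both terms; not part of either seller's price.
From CIF to FCA, the seller no longer bears: origin terminal, freight, insurance.
FCA price = 56431.01 − 713.28 − 1420.37 − 572.17 = 53725.19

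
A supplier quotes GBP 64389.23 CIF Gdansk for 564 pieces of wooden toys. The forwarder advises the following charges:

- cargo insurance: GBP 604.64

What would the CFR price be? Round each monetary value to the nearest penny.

From CIF to CFR, the seller no longer bears: insurance.
CFR price = 64389.23 − 604.64 = 63784.59

CFR price: GBP 63784.59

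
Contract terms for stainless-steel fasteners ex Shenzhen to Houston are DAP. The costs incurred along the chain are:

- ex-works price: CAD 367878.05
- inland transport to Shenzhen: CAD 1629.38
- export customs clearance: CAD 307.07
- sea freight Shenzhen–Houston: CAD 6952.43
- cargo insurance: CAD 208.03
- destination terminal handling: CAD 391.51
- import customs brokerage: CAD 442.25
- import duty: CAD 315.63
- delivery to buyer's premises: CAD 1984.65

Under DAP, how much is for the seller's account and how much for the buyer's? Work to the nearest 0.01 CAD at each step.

DAP: the seller bears all costs to the named destination except import duty and clearance.
Seller's account: goods 367878.05 + inland to port 1629.38 + export clearance 307.07 + freight 6952.43 + insurance 208.03 + destination terminal 391.51 + delivery 1984.65 = 379351.12
Buyer's account: brokerage 442.25 + duty 315.63 = 757.88

Seller: CAD 379351.12; buyer: CAD 757.88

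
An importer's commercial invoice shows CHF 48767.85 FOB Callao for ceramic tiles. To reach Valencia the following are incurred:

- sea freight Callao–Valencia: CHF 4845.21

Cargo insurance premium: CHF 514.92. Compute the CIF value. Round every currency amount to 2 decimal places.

CIF = FOB price + freight + insurance
CIF = 48767.85 + 4845.21 + 514.92 = 54127.98

CIF value: CHF 54127.98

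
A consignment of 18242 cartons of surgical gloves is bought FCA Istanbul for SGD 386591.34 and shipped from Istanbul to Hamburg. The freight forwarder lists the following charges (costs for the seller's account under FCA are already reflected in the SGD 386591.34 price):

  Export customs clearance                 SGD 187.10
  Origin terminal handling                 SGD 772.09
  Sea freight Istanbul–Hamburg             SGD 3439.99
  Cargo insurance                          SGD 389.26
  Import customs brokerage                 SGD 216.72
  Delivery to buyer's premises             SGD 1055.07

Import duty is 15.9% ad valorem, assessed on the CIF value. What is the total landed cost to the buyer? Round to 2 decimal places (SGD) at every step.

FCA: the seller delivers export-cleared goods to the carrier; the buyer bears costs from that point.
Already in the invoice (seller's account under FCA): export clearance — exclude.
CIF value = FCA price + origin terminal + freight + insurance = 386591.34 + 772.09 + 3439.99 + 389.26 = 391192.68
Import duty = 391192.68 × 15.9% = 62199.64
Buyer bears: origin terminal 772.09 + freight 3439.99 + insurance 389.26 + brokerage 216.72 + delivery 1055.07 + duty 62199.64 = 68072.77
Landed cost = invoice 386591.34 + 68072.77 = 454664.11

Total landed cost: SGD 454664.11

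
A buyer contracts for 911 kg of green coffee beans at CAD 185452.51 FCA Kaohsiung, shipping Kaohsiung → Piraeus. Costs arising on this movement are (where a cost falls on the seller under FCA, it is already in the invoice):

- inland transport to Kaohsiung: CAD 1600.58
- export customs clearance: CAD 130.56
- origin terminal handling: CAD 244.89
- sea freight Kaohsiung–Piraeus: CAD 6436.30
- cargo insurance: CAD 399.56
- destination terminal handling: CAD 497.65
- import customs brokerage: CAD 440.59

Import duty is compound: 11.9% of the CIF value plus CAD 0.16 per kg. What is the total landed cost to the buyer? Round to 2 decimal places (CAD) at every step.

Total landed cost: CAD 216528.72

FCA: the seller delivers export-cleared goods to the carrier; the buyer bears costs from that point.
Already in the invoice (seller's account under FCA): inland to port, export clearance — exclude.
CIF value = FCA price + origin terminal + freight + insurance = 185452.51 + 244.89 + 6436.30 + 399.56 = 192533.26
Ad valorem component: 192533.26 × 11.9% = 22911.46
Specific component: 911 × 0.16 = 145.76
Import duty = 22911.46 + 145.76 = 23057.22
Buyer bears: origin terminal 244.89 + freight 6436.30 + insurance 399.56 + destination terminal 497.65 + brokerage 440.59 + duty 23057.22 = 31076.21
Landed cost = invoice 185452.51 + 31076.21 = 216528.72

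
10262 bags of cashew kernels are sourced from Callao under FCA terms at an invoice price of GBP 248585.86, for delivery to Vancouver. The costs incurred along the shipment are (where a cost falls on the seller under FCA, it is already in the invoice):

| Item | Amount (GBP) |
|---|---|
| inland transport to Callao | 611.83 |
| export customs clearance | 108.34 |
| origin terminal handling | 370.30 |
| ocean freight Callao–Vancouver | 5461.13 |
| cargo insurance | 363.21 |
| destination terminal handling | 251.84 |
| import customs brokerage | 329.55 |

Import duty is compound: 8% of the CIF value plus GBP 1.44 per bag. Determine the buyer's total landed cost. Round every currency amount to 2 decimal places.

Total landed cost: GBP 290521.61

FCA: the seller delivers export-cleared goods to the carrier; the buyer bears costs from that point.
Already in the invoice (seller's account under FCA): inland to port, export clearance — exclude.
CIF value = FCA price + origin terminal + freight + insurance = 248585.86 + 370.30 + 5461.13 + 363.21 = 254780.50
Ad valorem component: 254780.50 × 8% = 20382.44
Specific component: 10262 × 1.44 = 14777.28
Import duty = 20382.44 + 14777.28 = 35159.72
Buyer bears: origin terminal 370.30 + freight 5461.13 + insurance 363.21 + destination terminal 251.84 + brokerage 329.55 + duty 35159.72 = 41935.75
Landed cost = invoice 248585.86 + 41935.75 = 290521.61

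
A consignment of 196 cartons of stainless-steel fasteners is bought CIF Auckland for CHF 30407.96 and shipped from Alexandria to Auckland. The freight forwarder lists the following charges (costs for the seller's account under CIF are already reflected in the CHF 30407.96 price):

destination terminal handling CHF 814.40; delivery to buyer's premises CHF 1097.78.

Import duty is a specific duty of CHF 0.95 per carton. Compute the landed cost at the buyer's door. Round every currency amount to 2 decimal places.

Total landed cost: CHF 32506.34

CIF: the seller pays costs through ocean freight and marine insurance to the destination port.
The CIF price already equals the CIF value: 30407.96
Import duty = 196 × 0.95 = 186.20
Buyer bears: destination terminal 814.40 + delivery 1097.78 + duty 186.20 = 2098.38
Landed cost = invoice 30407.96 + 2098.38 = 32506.34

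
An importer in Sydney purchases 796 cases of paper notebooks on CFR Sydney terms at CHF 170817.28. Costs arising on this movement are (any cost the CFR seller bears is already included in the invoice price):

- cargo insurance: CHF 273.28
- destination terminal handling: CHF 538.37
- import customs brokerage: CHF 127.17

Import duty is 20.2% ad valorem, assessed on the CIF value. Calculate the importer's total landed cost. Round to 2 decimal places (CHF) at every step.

Total landed cost: CHF 206316.39

CFR: the seller pays costs through ocean freight to the destination port, but not insurance.
CIF value = CFR price + insurance = 170817.28 + 273.28 = 171090.56
Import duty = 171090.56 × 20.2% = 34560.29
Buyer bears: insurance 273.28 + destination terminal 538.37 + brokerage 127.17 + duty 34560.29 = 35499.11
Landed cost = invoice 170817.28 + 35499.11 = 206316.39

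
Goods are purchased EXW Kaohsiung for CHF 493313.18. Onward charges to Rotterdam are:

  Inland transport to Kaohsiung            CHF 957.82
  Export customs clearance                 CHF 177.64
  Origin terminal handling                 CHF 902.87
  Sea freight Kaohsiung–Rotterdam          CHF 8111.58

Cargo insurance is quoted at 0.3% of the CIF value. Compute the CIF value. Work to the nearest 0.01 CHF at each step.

CIF value: CHF 504978.02

Let C be the CIF value. C = EXW price + pre-shipment costs + freight + 0.3% × C
C − 0.3% × C = 493313.18 + 957.82 + 177.64 + 902.87 + 8111.58
0.997 × C = 503463.09
C = 503463.09 / 0.997 = 504978.02
Insurance premium = 0.3% × 504978.02 = 1514.93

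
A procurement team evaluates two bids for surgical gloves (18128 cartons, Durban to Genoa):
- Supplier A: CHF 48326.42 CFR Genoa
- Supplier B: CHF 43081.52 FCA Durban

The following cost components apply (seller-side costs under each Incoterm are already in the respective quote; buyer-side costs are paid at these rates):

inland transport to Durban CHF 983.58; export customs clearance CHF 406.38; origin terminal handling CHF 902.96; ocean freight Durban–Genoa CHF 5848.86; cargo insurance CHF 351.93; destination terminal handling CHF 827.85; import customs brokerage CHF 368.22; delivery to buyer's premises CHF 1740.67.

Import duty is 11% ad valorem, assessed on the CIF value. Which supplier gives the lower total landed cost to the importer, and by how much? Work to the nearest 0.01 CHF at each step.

Supplier A (CFR):
CIF value = CFR price + insurance = 48326.42 + 351.93 = 48678.35
Import duty = 48678.35 × 11% = 5354.62
Buyer bears (A): 351.93 + 827.85 + 368.22 + 1740.67 = 3288.67
Landed cost (A) = invoice 48326.42 + 3288.67 + duty 5354.62 = 56969.71
Supplier B (FCA):
CIF value = FCA price + origin terminal + freight + insurance = 43081.52 + 902.96 + 5848.86 + 351.93 = 50185.27
Import duty = 50185.27 × 11% = 5520.38
Buyer bears (B): 902.96 + 5848.86 + 351.93 + 827.85 + 368.22 + 1740.67 = 10040.49
Landed cost (B) = invoice 43081.52 + 10040.49 + duty 5520.38 = 58642.39
Difference = |56969.71 − 58642.39| = 1672.68

Supplier A is cheaper by CHF 1672.68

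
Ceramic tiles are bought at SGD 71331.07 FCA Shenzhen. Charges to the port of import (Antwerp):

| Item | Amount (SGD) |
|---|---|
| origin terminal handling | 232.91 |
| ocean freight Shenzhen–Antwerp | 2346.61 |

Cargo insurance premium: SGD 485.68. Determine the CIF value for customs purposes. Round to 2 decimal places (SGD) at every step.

CIF value: SGD 74396.27

CIF = FCA price + pre-shipment costs + freight + insurance
CIF = 71331.07 + 232.91 + 2346.61 + 485.68 = 74396.27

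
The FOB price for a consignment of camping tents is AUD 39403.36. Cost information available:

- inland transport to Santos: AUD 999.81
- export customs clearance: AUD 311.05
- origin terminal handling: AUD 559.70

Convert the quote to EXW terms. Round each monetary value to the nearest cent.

From FOB to EXW, the seller no longer bears: inland to port, export clearance, origin terminal.
EXW price = 39403.36 − 999.81 − 311.05 − 559.70 = 37532.80

EXW price: AUD 37532.80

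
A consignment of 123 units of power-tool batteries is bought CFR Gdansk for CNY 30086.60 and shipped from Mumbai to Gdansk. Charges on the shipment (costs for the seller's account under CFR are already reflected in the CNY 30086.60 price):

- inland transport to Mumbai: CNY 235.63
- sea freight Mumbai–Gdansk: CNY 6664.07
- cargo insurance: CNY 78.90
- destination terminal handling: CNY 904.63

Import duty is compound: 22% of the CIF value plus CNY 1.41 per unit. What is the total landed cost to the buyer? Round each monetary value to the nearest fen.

Total landed cost: CNY 37879.97

CFR: the seller pays costs through ocean freight to the destination port, but not insurance.
Already in the invoice (seller's account under CFR): inland to port, freight — exclude.
CIF value = CFR price + insurance = 30086.60 + 78.90 = 30165.50
Ad valorem component: 30165.50 × 22% = 6636.41
Specific component: 123 × 1.41 = 173.43
Import duty = 6636.41 + 173.43 = 6809.84
Buyer bears: insurance 78.90 + destination terminal 904.63 + duty 6809.84 = 7793.37
Landed cost = invoice 30086.60 + 7793.37 = 37879.97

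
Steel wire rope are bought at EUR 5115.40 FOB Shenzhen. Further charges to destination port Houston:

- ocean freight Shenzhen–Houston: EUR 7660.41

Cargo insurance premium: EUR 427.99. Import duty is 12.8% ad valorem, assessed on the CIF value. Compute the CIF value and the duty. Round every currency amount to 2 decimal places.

CIF = FOB price + freight + insurance
CIF = 5115.40 + 7660.41 + 427.99 = 13203.80
Import duty = 13203.80 × 12.8% = 1690.09

CIF value: EUR 13203.80; import duty: EUR 1690.09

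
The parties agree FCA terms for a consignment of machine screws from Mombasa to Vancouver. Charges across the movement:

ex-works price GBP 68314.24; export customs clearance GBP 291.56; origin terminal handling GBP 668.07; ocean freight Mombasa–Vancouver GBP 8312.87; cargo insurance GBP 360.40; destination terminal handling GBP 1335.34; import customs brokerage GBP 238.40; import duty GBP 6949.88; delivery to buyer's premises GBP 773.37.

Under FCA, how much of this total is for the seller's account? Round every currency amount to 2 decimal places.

Seller's account: GBP 68605.80

FCA: the seller delivers export-cleared goods to the carrier; the buyer bears costs from that point.
Seller's account: goods 68314.24 + export clearance 291.56 = 68605.80
Buyer's account: origin terminal 668.07 + freight 8312.87 + insurance 360.40 + destination terminal 1335.34 + brokerage 238.40 + duty 6949.88 + delivery 773.37 = 18638.33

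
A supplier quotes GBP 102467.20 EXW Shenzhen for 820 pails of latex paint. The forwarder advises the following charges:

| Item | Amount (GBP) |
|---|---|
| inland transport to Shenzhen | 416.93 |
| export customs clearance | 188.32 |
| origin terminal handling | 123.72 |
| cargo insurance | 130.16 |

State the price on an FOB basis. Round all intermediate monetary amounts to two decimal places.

FOB price: GBP 103196.17

Not relevant to the conversion: insurance — on the buyer under both terms; not part of either seller's price.
From EXW to FOB, the seller additionally bears: inland to port, export clearance, origin terminal.
FOB price = 102467.20 + 416.93 + 188.32 + 123.72 = 103196.17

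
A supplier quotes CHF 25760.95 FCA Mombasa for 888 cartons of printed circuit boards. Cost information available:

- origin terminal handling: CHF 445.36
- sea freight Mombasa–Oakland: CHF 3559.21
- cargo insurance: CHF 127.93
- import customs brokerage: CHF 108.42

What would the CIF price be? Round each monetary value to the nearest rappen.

CIF price: CHF 29893.45

Not relevant to the conversion: brokerage — on the buyer under both terms; not part of either seller's price.
From FCA to CIF, the seller additionally bears: origin terminal, freight, insurance.
CIF price = 25760.95 + 445.36 + 3559.21 + 127.93 = 29893.45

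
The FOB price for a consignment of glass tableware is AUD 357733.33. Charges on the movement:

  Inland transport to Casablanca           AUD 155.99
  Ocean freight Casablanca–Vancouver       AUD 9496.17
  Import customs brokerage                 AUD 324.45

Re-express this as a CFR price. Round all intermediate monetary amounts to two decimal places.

Not relevant to the conversion: inland to port — on the seller under both FOB and CFR; already in the FOB price and stays in the CFR price. brokerage — on the buyer under both terms; not part of either seller's price.
From FOB to CFR, the seller additionally bears: freight.
CFR price = 357733.33 + 9496.17 = 367229.50

CFR price: AUD 367229.50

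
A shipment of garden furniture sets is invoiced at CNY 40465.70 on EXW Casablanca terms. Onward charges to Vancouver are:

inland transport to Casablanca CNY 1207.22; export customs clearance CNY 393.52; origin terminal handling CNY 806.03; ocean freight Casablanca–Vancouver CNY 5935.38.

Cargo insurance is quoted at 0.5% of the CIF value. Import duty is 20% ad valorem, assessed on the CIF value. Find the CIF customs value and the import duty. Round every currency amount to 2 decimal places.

CIF value: CNY 49053.12; import duty: CNY 9810.62

Let C be the CIF value. C = EXW price + pre-shipment costs + freight + 0.5% × C
C − 0.5% × C = 40465.70 + 1207.22 + 393.52 + 806.03 + 5935.38
0.995 × C = 48807.85
C = 48807.85 / 0.995 = 49053.12
Insurance premium = 0.5% × 49053.12 = 245.27
Import duty = 49053.12 × 20% = 9810.62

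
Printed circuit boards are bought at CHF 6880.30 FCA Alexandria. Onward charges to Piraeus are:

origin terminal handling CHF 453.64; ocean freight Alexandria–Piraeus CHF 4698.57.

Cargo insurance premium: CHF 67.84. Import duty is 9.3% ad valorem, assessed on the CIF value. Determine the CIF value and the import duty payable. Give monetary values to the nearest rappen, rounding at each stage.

CIF value: CHF 12100.35; import duty: CHF 1125.33

CIF = FCA price + pre-shipment costs + freight + insurance
CIF = 6880.30 + 453.64 + 4698.57 + 67.84 = 12100.35
Import duty = 12100.35 × 9.3% = 1125.33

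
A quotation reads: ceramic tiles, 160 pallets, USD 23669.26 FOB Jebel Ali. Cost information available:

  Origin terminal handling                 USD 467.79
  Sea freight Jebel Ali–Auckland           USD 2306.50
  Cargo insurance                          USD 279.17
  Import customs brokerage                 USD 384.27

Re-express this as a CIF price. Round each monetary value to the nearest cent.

Not relevant to the conversion: origin terminal — on the seller under both FOB and CIF; already in the FOB price and stays in the CIF price. brokerage — on the buyer under both terms; not part of either seller's price.
From FOB to CIF, the seller additionally bears: freight, insurance.
CIF price = 23669.26 + 2306.50 + 279.17 = 26254.93

CIF price: USD 26254.93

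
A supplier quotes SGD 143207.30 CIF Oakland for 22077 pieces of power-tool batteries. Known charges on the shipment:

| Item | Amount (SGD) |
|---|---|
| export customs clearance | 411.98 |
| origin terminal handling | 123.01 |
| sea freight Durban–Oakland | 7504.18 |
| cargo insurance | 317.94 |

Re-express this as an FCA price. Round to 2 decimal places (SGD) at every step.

Not relevant to the conversion: export clearance — on the seller under both CIF and FCA; already in the CIF price and stays in the FCA price.
From CIF to FCA, the seller no longer bears: origin terminal, freight, insurance.
FCA price = 143207.30 − 123.01 − 7504.18 − 317.94 = 135262.17

FCA price: SGD 135262.17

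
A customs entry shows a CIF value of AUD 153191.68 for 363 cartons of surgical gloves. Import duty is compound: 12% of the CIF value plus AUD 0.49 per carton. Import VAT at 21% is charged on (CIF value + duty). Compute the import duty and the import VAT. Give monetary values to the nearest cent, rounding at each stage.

Import duty: AUD 18560.87; import VAT: AUD 36068.04

Ad valorem component: 153191.68 × 12% = 18383.00
Specific component: 363 × 0.49 = 177.87
Import duty = 18383.00 + 177.87 = 18560.87
VAT base = CIF + duty = 153191.68 + 18560.87 = 171752.55
Import VAT = 171752.55 × 21% = 36068.04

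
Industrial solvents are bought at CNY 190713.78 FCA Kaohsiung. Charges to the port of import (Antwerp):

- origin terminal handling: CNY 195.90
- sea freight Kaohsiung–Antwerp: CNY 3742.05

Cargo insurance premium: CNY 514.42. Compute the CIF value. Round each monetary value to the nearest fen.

CIF = FCA price + pre-shipment costs + freight + insurance
CIF = 190713.78 + 195.90 + 3742.05 + 514.42 = 195166.15

CIF value: CNY 195166.15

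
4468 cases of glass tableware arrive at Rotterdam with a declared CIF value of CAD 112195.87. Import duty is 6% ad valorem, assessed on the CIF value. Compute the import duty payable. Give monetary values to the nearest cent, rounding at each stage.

Import duty: CAD 6731.75

Import duty = 112195.87 × 6% = 6731.75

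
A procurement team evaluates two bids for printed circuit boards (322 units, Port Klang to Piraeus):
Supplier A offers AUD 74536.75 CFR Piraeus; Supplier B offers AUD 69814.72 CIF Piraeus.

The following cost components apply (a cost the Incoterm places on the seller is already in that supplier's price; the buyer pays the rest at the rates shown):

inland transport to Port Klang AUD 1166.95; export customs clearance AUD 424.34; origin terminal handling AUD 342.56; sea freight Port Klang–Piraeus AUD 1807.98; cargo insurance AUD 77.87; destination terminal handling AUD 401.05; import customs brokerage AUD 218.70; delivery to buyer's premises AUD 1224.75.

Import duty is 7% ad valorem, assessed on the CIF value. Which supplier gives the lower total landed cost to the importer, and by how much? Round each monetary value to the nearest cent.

Supplier B is cheaper by AUD 5135.89

Supplier A (CFR):
CIF value = CFR price + insurance = 74536.75 + 77.87 = 74614.62
Import duty = 74614.62 × 7% = 5223.02
Buyer bears (A): 77.87 + 401.05 + 218.70 + 1224.75 = 1922.37
Landed cost (A) = invoice 74536.75 + 1922.37 + duty 5223.02 = 81682.14
Supplier B (CIF):
The CIF price already equals the CIF value: 69814.72
Import duty = 69814.72 × 7% = 4887.03
Buyer bears (B): 401.05 + 218.70 + 1224.75 = 1844.50
Landed cost (B) = invoice 69814.72 + 1844.50 + duty 4887.03 = 76546.25
Difference = |81682.14 − 76546.25| = 5135.89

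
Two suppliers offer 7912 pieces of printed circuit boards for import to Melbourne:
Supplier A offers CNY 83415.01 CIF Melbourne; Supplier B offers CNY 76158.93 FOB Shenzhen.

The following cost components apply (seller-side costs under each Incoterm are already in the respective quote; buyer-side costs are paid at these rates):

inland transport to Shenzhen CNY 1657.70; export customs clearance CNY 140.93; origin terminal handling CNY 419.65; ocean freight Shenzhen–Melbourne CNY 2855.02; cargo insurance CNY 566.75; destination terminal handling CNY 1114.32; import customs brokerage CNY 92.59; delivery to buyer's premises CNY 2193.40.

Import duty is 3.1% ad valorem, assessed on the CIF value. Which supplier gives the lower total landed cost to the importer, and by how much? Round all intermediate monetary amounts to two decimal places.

Supplier A (CIF):
The CIF price already equals the CIF value: 83415.01
Import duty = 83415.01 × 3.1% = 2585.87
Buyer bears (A): 1114.32 + 92.59 + 2193.40 = 3400.31
Landed cost (A) = invoice 83415.01 + 3400.31 + duty 2585.87 = 89401.19
Supplier B (FOB):
CIF value = FOB price + freight + insurance = 76158.93 + 2855.02 + 566.75 = 79580.70
Import duty = 79580.70 × 3.1% = 2467.00
Buyer bears (B): 2855.02 + 566.75 + 1114.32 + 92.59 + 2193.40 = 6822.08
Landed cost (B) = invoice 76158.93 + 6822.08 + duty 2467.00 = 85448.01
Difference = |89401.19 − 85448.01| = 3953.18

Supplier B is cheaper by CNY 3953.18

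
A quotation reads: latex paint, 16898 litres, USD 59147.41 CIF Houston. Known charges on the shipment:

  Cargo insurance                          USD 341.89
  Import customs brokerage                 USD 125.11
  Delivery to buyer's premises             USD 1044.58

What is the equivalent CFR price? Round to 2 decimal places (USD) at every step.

CFR price: USD 58805.52

Not relevant to the conversion: brokerage, delivery — on the buyer under both terms; not part of either seller's price.
From CIF to CFR, the seller no longer bears: insurance.
CFR price = 59147.41 − 341.89 = 58805.52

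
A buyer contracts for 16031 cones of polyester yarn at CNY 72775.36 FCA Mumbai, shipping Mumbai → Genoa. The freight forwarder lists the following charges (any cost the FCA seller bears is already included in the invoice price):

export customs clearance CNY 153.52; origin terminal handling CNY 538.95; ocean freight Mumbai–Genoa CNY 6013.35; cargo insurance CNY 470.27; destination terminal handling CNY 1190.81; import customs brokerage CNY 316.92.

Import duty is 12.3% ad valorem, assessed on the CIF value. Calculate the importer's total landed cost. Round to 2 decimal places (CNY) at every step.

Total landed cost: CNY 91120.81

FCA: the seller delivers export-cleared goods to the carrier; the buyer bears costs from that point.
Already in the invoice (seller's account under FCA): export clearance — exclude.
CIF value = FCA price + origin terminal + freight + insurance = 72775.36 + 538.95 + 6013.35 + 470.27 = 79797.93
Import duty = 79797.93 × 12.3% = 9815.15
Buyer bears: origin terminal 538.95 + freight 6013.35 + insurance 470.27 + destination terminal 1190.81 + brokerage 316.92 + duty 9815.15 = 18345.45
Landed cost = invoice 72775.36 + 18345.45 = 91120.81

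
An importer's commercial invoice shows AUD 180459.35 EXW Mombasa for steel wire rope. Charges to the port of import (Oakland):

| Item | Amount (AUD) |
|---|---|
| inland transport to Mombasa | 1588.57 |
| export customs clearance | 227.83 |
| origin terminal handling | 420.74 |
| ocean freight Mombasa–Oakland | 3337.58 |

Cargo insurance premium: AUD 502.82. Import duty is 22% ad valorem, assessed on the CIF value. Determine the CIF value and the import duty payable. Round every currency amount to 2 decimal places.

CIF value: AUD 186536.89; import duty: AUD 41038.12

CIF = EXW price + pre-shipment costs + freight + insurance
CIF = 180459.35 + 1588.57 + 227.83 + 420.74 + 3337.58 + 502.82 = 186536.89
Import duty = 186536.89 × 22% = 41038.12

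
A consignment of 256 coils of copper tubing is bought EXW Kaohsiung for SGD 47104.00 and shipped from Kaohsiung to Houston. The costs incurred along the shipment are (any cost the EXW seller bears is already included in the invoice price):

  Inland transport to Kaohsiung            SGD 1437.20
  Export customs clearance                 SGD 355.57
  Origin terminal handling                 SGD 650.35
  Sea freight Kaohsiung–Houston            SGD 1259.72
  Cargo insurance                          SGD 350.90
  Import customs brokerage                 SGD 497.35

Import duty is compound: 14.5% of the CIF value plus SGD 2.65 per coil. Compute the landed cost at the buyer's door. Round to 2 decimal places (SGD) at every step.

EXW: the seller makes goods available at their premises; the buyer bears all onward costs.
CIF value = EXW price + inland to port + export clearance + origin terminal + freight + insurance = 47104.00 + 1437.20 + 355.57 + 650.35 + 1259.72 + 350.90 = 51157.74
Ad valorem component: 51157.74 × 14.5% = 7417.87
Specific component: 256 × 2.65 = 678.40
Import duty = 7417.87 + 678.40 = 8096.27
Buyer bears: inland to port 1437.20 + export clearance 355.57 + origin terminal 650.35 + freight 1259.72 + insurance 350.90 + brokerage 497.35 + duty 8096.27 = 12647.36
Landed cost = invoice 47104.00 + 12647.36 = 59751.36

Total landed cost: SGD 59751.36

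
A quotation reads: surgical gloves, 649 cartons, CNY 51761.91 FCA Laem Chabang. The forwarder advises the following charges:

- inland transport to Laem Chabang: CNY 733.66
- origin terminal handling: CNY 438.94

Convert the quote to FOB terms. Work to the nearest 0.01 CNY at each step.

FOB price: CNY 52200.85

Not relevant to the conversion: inland to port — on the seller under both FCA and FOB; already in the FCA price and stays in the FOB price.
From FCA to FOB, the seller additionally bears: origin terminal.
FOB price = 51761.91 + 438.94 = 52200.85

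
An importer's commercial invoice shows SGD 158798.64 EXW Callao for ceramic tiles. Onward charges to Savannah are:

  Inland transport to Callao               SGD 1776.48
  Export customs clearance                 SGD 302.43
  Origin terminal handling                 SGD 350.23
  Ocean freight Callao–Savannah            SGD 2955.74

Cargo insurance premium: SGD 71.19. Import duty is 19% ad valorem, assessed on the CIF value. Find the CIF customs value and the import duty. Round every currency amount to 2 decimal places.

CIF = EXW price + pre-shipment costs + freight + insurance
CIF = 158798.64 + 1776.48 + 302.43 + 350.23 + 2955.74 + 71.19 = 164254.71
Import duty = 164254.71 × 19% = 31208.39

CIF value: SGD 164254.71; import duty: SGD 31208.39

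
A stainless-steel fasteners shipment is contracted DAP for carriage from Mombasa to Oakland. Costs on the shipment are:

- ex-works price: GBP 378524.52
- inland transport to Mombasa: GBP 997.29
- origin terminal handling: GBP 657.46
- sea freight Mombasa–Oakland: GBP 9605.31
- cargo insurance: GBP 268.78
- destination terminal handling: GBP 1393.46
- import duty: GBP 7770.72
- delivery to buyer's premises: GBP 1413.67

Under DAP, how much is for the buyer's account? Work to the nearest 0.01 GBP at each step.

Buyer's account: GBP 7770.72

DAP: the seller bears all costs to the named destination except import duty and clearance.
Seller's account: goods 378524.52 + inland to port 997.29 + origin terminal 657.46 + freight 9605.31 + insurance 268.78 + destination terminal 1393.46 + delivery 1413.67 = 392860.49
Buyer's account: duty 7770.72 = 7770.72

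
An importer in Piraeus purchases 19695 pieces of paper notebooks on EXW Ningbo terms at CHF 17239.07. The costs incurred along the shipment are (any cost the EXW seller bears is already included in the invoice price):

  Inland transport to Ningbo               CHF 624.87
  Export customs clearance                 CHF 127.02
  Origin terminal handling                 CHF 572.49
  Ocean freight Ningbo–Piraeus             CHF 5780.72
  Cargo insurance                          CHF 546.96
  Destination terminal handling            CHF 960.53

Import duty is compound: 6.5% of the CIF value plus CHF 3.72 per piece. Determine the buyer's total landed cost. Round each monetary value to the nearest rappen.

Total landed cost: CHF 100734.98

EXW: the seller makes goods available at their premises; the buyer bears all onward costs.
CIF value = EXW price + inland to port + export clearance + origin terminal + freight + insurance = 17239.07 + 624.87 + 127.02 + 572.49 + 5780.72 + 546.96 = 24891.13
Ad valorem component: 24891.13 × 6.5% = 1617.92
Specific component: 19695 × 3.72 = 73265.40
Import duty = 1617.92 + 73265.40 = 74883.32
Buyer bears: inland to port 624.87 + export clearance 127.02 + origin terminal 572.49 + freight 5780.72 + insurance 546.96 + destination terminal 960.53 + duty 74883.32 = 83495.91
Landed cost = invoice 17239.07 + 83495.91 = 100734.98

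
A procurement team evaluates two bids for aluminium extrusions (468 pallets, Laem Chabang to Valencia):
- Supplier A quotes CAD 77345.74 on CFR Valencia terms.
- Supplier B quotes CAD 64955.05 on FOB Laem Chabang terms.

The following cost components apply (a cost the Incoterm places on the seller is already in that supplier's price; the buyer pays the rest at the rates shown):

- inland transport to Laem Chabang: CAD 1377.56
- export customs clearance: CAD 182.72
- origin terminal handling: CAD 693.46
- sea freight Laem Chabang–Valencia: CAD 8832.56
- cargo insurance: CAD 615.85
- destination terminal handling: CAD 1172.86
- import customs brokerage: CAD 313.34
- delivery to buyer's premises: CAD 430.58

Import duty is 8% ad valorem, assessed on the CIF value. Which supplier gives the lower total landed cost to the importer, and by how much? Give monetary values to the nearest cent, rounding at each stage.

Supplier B is cheaper by CAD 3842.78

Supplier A (CFR):
CIF value = CFR price + insurance = 77345.74 + 615.85 = 77961.59
Import duty = 77961.59 × 8% = 6236.93
Buyer bears (A): 615.85 + 1172.86 + 313.34 + 430.58 = 2532.63
Landed cost (A) = invoice 77345.74 + 2532.63 + duty 6236.93 = 86115.30
Supplier B (FOB):
CIF value = FOB price + freight + insurance = 64955.05 + 8832.56 + 615.85 = 74403.46
Import duty = 74403.46 × 8% = 5952.28
Buyer bears (B): 8832.56 + 615.85 + 1172.86 + 313.34 + 430.58 = 11365.19
Landed cost (B) = invoice 64955.05 + 11365.19 + duty 5952.28 = 82272.52
Difference = |86115.30 − 82272.52| = 3842.78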